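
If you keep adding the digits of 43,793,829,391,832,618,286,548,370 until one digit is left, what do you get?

4+3+7+9+3+8+2+9+3+9+1+8+3+2+6+1+8+2+8+6+5+4+8+3+7+0 = 129
1+2+9 = 12
1+2 = 3

3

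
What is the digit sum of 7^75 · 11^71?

707

7^75 · 11^71 = 209523937637959281814489005718880412820375712732570587337985040956207994863962695542791930219923716636693766884528285268952687864989747973
Sum of its 138 digits: 707.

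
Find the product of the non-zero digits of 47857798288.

4×7×8×5×7×7×9×8×2×8×8 = 505774080

505774080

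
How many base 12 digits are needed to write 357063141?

357063141 in base 12 is 9B6B5919, which has 8 digits.

8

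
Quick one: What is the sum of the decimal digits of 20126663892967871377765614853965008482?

2+0+1+2+6+6+6+3+8+9+2+9+6+7+8+7+1+3+7+7+7+6+5+6+1+4+8+5+3+9+6+5+0+0+8+4+8+2 = 187

187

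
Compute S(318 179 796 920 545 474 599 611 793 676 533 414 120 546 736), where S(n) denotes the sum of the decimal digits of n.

214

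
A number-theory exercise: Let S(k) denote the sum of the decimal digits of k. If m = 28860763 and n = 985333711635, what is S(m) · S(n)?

S(28860763) = 2+8+8+6+0+7+6+3 = 40.
S(985333711635) = 9+8+5+3+3+3+7+1+1+6+3+5 = 54.
40 · 54 = 2160.

2160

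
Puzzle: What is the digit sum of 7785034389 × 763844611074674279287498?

171

7785034389 × 763844611074674279287498 = 5946556565068669511226962347768722
Sum of its 34 digits: 171.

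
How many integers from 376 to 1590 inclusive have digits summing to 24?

The integers in [376, 1590] that have digits summing to 24: 699, 789, 798, 879, 888, 897, 969, 978, 987, 996.
10 qualify.

10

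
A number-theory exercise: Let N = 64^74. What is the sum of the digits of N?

613

64^74 = 45427420268475430659332737993000283397102585042957378767593137448789955507087370207886940669610222847547657600391636120845912601788416
Sum of its 134 digits: 613.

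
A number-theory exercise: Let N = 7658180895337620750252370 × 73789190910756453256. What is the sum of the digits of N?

7658180895337620750252370 × 73789190910756453256 = 565090972115175482318864699045778268108216720
Sum of its 45 digits: 205.

205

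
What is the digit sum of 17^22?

136

17^22 = 1174562876521148458974062689
Sum of its 28 digits: 136.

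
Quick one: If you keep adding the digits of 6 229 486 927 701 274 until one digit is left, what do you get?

6+2+2+9+4+8+6+9+2+7+7+0+1+2+7+4 = 76
7+6 = 13
1+3 = 4
(Equivalently, 6 229 486 927 701 274 mod 9 = 4.)

4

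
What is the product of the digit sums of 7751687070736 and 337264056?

2304

S(7751687070736) = 7+7+5+1+6+8+7+0+7+0+7+3+6 = 64.
S(337264056) = 3+3+7+2+6+4+0+5+6 = 36.
64 · 36 = 2304.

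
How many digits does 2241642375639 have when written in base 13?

2241642375639 in base 13 is 133502C877B4, which has 12 digits.

12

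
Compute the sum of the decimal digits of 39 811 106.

29

3+9+8+1+1+1+0+6 = 29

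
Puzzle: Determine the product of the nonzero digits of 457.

4×5×7 = 140

140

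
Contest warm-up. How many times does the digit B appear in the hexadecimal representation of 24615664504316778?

24615664504316778 in base 16 is 5773D102B0A36A.
The digit B appears 1 time.

1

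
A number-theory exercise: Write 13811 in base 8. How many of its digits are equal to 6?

1

13811 in base 8 is 32763.
The digit 6 appears 1 time.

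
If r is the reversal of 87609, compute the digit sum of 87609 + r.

Reversal of 87609 is 90678; 87609 + 90678 = 178287.
Digit sum of 178287: 1+7+8+2+8+7 = 33.

33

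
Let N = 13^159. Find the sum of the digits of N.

838

13^159 = 1309160872253787942302884978620980738962119362213784309798115931978955902915523517252989395128870752946717618838415975275370176608180232161550989644043708346499302654954223063877
Sum of its 178 digits: 838.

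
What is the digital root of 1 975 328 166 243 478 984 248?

3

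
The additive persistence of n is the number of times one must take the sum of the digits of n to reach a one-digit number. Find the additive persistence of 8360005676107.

3

8360005676107 → 49 → 13 → 4 (3 steps)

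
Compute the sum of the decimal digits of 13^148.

688

13^148 = 730493139235594387402340945989622245809156822109107220556107750263328225384150729599136436520147038131382886942403219105232194692327656113761247626273869203878394321
Sum of its 165 digits: 688.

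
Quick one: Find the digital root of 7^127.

7

The digital root of n equals n mod 9 (or 9 when 9 | n), so we need 7^127 mod 9.
7^127 ≡ 7 (mod 9), so the digital root is 7.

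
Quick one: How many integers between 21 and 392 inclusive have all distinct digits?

282

The integers in [21, 392] that have all distinct digits: 21, 23, 24, 25, 26, 27, …, 391, 392.
282 qualify.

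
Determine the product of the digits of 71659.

1890

7×1×6×5×9 = 1890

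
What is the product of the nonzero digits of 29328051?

2×9×3×2×8×5×1 = 4320

4320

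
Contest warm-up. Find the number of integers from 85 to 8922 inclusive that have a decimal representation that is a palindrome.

171

The integers in [85, 8922] that have a decimal representation that is a palindrome: 88, 99, 101, 111, 121, 131, …, 8778, 8888.
171 qualify.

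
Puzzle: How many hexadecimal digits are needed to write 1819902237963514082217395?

1819902237963514082217395 in base 16 is 181611916E482CB97CDB3, which has 21 digits.

21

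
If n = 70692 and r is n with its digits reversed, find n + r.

Reverse of 70692 is 29607.
70692 + 29607 = 100299

100299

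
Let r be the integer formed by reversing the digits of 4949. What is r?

9494

Reversing 4949 gives 9494.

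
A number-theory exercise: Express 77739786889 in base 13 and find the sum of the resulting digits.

73

77739786889 in base 13 is 743BAB04CB.
Digit sum: 7+4+3+11+10+11+0+4+12+11 = 73.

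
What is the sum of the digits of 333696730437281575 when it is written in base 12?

111

333696730437281575 in base 12 is 197AA385B4837B347.
Digit sum: 1+9+7+10+10+3+8+5+11+4+8+3+7+11+3+4+7 = 111.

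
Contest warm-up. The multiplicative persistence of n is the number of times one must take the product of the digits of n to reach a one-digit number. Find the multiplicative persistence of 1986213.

1986213 → 2592 → 180 → 0 (3 steps)

3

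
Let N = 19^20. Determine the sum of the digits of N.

19^20 = 37589973457545958193355601
Sum of its 26 digits: 136.

136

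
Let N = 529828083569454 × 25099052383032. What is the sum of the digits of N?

529828083569454 × 25099052383032 = 13298182823511182063383104528
Sum of its 29 digits: 108.

108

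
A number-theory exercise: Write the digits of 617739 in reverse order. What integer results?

Reversing 617739 gives 937716.

937716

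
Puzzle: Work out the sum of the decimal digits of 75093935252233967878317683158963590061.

7+5+0+9+3+9+3+5+2+5+2+2+3+3+9+6+7+8+7+8+3+1+7+6+8+3+1+5+8+9+6+3+5+9+0+0+6+1 = 184

184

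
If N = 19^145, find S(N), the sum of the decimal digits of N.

757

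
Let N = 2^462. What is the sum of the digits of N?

586

2^462 = 11908525658859223294760121268437066290850060053501019099651935423375594096449911575776314174894302258147533153997065059263030913083222523904
Sum of its 140 digits: 586.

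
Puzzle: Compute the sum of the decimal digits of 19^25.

19^25 = 93076495688256089536609610280499
Sum of its 32 digits: 163.

163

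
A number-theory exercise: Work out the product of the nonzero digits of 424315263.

17280

4×2×4×3×1×5×2×6×3 = 17280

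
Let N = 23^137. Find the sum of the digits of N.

794

23^137 = 3603408796636394106131033457901401161620272319323062878168247797107107060878910273075521213259515593914935716349070812432167922354276365875665683863440450667848319819735572257352144159703
Sum of its 187 digits: 794.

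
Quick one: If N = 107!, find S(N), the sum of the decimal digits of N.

107! = 12265202031961379393517517010387338887131568154382945052653251412013535324922144249034658613287059061933743916719318560380966506520420000368175349760000000000000000000000000
Sum of its 173 digits: 594.

594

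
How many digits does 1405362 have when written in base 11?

6

1405362 in base 11 is 87A962, which has 6 digits.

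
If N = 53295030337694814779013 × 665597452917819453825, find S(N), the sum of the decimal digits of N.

53295030337694814779013 × 665597452917819453825 = 35473036445947583906652856084884249732574725
Sum of its 44 digits: 216.

216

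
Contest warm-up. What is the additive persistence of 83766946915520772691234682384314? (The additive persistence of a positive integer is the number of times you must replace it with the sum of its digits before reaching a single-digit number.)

2

83766946915520772691234682384314 → 151 → 7 (2 steps)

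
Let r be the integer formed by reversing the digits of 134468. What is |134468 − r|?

Reverse of 134468 is 864431.
|134468 − 864431| = 729963

729963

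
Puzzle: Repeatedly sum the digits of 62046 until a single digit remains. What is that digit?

9

6+2+0+4+6 = 18
1+8 = 9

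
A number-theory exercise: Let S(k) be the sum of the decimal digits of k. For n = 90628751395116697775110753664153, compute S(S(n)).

First digit sum: 146.
1+4+6 = 11.

11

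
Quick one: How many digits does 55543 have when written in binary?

16

55543 in base 2 is 1101100011110111, which has 16 digits.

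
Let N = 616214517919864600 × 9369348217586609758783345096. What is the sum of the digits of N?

208

616214517919864600 × 9369348217586609758783345096 = 5773528395123475388607185257095296855394001600
Sum of its 46 digits: 208.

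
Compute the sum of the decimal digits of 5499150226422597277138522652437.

136

5+4+9+9+1+5+0+2+2+6+4+2+2+5+9+7+2+7+7+1+3+8+5+2+2+6+5+2+4+3+7 = 136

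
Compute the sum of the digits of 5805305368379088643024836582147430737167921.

5+8+0+5+3+0+5+3+6+8+3+7+9+0+8+8+6+4+3+0+2+4+8+3+6+5+8+2+1+4+7+4+3+0+7+3+7+1+6+7+9+2+1 = 191

191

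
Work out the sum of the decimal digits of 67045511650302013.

6+7+0+4+5+5+1+1+6+5+0+3+0+2+0+1+3 = 49

49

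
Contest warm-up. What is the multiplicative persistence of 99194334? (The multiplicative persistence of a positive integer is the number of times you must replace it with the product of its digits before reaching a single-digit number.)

2

99194334 → 104976 → 0 (2 steps)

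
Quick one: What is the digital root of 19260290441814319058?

5

1+9+2+6+0+2+9+0+4+4+1+8+1+4+3+1+9+0+5+8 = 77
7+7 = 14
1+4 = 5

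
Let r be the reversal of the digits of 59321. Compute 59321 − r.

Reverse of 59321 is 12395.
59321 − 12395 = 46926

46926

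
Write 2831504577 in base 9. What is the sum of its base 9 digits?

2831504577 in base 9 is 7268870056.
Digit sum: 7+2+6+8+8+7+0+0+5+6 = 49.

49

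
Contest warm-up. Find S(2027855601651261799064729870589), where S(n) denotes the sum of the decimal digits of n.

2+0+2+7+8+5+5+6+0+1+6+5+1+2+6+1+7+9+9+0+6+4+7+2+9+8+7+0+5+8+9 = 147

147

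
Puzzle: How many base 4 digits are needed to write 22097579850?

18

22097579850 in base 4 is 110211013210331022, which has 18 digits.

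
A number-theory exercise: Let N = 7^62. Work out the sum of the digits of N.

256

7^62 = 24893071176241544900787221684958608586849291716964049
Sum of its 53 digits: 256.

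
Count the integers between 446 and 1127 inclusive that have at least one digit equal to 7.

213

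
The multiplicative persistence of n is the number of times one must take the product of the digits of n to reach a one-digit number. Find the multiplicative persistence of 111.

111 → 1 (1 step)

1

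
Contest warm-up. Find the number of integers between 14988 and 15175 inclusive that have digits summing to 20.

8

The integers in [14988, 15175] that have digits summing to 20: 15059, 15068, 15077, 15086, 15095, 15149, 15158, 15167.
8 qualify.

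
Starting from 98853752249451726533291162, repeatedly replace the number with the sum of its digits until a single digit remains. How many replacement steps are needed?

3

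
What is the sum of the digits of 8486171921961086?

8+4+8+6+1+7+1+9+2+1+9+6+1+0+8+6 = 77

77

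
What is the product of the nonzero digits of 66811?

6×6×8×1×1 = 288

288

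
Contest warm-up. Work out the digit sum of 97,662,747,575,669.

86

9+7+6+6+2+7+4+7+5+7+5+6+6+9 = 86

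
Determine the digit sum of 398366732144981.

74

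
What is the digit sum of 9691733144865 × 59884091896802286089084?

168

9691733144865 × 59884091896802286089084 = 580380638286380283195279516867153660
Sum of its 36 digits: 168.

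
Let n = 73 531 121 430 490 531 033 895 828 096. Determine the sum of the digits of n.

113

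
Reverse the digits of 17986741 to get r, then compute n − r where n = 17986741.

3217770

Reverse of 17986741 is 14768971.
17986741 − 14768971 = 3217770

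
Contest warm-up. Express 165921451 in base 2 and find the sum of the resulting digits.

15

165921451 in base 2 is 1001111000111100001010101011.
Digit sum: 1+0+0+1+1+1+1+0+0+0+1+1+1+1+0+0+0+0+1+0+1+0+1+0+1+0+1+1 = 15.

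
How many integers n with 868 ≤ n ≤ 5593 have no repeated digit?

The integers in [868, 5593] that have no repeated digit: 869, 870, 871, 872, 873, 874, …, 5497, 5498.
2385 qualify.

2385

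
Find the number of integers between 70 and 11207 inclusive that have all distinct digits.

The integers in [70, 11207] that have all distinct digits: 70, 71, 72, 73, 74, 75, …, 10986, 10987.
5547 qualify.

5547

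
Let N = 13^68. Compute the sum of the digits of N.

358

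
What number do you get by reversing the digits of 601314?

Reversing 601314 gives 413106.

413106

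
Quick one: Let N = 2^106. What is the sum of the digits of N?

142

2^106 = 81129638414606681695789005144064
Sum of its 32 digits: 142.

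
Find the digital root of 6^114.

The digital root of n equals n mod 9 (or 9 when 9 | n), so we need 6^114 mod 9.
6^114 ≡ 0 (mod 9), so the digital root is 9.

9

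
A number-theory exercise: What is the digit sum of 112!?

765

112! = 197450685722107402353682037275992488341277868034975337796656295094902858969771811440894224355027779366597957338237853638272334919686385621811850780464277094400000000000000000000000000
Sum of its 183 digits: 765.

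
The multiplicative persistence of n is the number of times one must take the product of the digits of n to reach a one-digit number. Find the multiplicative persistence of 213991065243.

213991065243 → 0 (1 step)

1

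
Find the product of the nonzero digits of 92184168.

27648

9×2×1×8×4×1×6×8 = 27648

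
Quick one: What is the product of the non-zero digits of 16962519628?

1×6×9×6×2×5×1×9×6×2×8 = 2799360

2799360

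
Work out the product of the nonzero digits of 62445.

960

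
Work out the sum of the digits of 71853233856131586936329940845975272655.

185

7+1+8+5+3+2+3+3+8+5+6+1+3+1+5+8+6+9+3+6+3+2+9+9+4+0+8+4+5+9+7+5+2+7+2+6+5+5 = 185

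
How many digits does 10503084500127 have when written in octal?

10503084500127 in base 8 is 230656047562237, which has 15 digits.

15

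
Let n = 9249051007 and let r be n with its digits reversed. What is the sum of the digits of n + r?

38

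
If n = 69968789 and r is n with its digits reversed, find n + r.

Reverse of 69968789 is 98786996.
69968789 + 98786996 = 168755785

168755785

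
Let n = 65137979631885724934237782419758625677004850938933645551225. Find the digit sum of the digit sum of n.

11

First digit sum: 290.
2+9+0 = 11.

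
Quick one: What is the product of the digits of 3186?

3×1×8×6 = 144

144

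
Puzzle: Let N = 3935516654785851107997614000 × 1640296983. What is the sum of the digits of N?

159

3935516654785851107997614000 × 1640296983 = 6455416095391484083535693415398562000
Sum of its 37 digits: 159.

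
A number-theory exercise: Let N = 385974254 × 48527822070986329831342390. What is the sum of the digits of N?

385974254 × 48527822070986329831342390 = 18730489922093683700850324798827060
Sum of its 35 digits: 158.

158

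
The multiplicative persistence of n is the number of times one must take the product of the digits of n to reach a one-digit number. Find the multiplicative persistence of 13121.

1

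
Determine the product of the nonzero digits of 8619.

8×6×1×9 = 432

432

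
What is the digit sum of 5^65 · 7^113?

593

5^65 · 7^113 = 849432363104308924213101620530428887543194732983589162032217370955058606654976920523605577488196016582022718210964740137569606304168701171875
Sum of its 141 digits: 593.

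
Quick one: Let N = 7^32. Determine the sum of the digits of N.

103

7^32 = 1104427674243920646305299201
Sum of its 28 digits: 103.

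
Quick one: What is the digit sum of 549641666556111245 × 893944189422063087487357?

549641666556111245 × 893944189422063087487357 = 491348974082094748703673989467900023029465
Sum of its 42 digits: 200.

200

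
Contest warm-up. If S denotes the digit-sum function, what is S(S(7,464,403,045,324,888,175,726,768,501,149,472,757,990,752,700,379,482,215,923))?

13

First digit sum: 265.
2+6+5 = 13.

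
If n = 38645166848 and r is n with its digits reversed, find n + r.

123511321531

Reverse of 38645166848 is 84866154683.
38645166848 + 84866154683 = 123511321531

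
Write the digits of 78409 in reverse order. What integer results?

90487

Reversing 78409 gives 90487.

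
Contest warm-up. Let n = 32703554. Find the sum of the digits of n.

29

3+2+7+0+3+5+5+4 = 29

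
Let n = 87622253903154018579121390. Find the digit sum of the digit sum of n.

First digit sum: 103.
1+0+3 = 4.

4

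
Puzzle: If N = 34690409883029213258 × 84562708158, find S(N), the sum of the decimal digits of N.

34690409883029213258 × 84562708158 = 2933515006819998277724598358764
Sum of its 31 digits: 162.

162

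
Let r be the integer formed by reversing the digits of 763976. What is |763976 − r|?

84609

Reverse of 763976 is 679367.
|763976 − 679367| = 84609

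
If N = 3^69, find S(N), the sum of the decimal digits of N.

3^69 = 834385168331080533771857328695283
Sum of its 33 digits: 153.

153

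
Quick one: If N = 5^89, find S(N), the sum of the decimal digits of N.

5^89 = 161558713389263217748322010169914619837072677910327911376953125
Sum of its 63 digits: 272.

272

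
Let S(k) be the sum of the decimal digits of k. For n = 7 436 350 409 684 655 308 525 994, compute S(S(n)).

First digit sum: 120.
1+2+0 = 3.

3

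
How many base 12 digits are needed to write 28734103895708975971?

19

28734103895708975971 in base 12 is 10B5000B7A238A65657, which has 19 digits.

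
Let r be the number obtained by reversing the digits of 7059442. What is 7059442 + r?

9508949

Reverse of 7059442 is 2449507.
7059442 + 2449507 = 9508949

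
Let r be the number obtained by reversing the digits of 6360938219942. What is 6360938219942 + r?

8860066610578

Reverse of 6360938219942 is 2499128390636.
6360938219942 + 2499128390636 = 8860066610578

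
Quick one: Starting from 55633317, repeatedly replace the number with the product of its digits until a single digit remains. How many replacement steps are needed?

2

55633317 → 28350 → 0 (2 steps)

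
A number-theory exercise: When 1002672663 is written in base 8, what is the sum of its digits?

34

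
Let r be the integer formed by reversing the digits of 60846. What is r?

64806

Reversing 60846 gives 64806.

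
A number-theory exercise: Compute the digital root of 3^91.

The digital root of n equals n mod 9 (or 9 when 9 | n), so we need 3^91 mod 9.
3^91 ≡ 0 (mod 9), so the digital root is 9.

9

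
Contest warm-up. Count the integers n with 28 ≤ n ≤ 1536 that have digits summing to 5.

The integers in [28, 1536] that have digits summing to 5: 32, 41, 50, 104, 113, 122, …, 1310, 1400.
33 qualify.

33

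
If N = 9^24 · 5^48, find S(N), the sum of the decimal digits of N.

9^24 · 5^48 = 283387333428466483068181247517713927663862705230712890625
Sum of its 57 digits: 252.

252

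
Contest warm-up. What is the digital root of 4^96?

The digital root of n equals n mod 9 (or 9 when 9 | n), so we need 4^96 mod 9.
4^96 ≡ 1 (mod 9), so the digital root is 1.

1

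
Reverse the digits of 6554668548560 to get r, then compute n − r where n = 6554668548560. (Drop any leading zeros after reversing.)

5896209884004

Reverse of 6554668548560 is 658458664556.
6554668548560 − 658458664556 = 5896209884004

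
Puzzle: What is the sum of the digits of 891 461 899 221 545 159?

8+9+1+4+6+1+8+9+9+2+2+1+5+4+5+1+5+9 = 89

89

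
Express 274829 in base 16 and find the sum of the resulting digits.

274829 in base 16 is 4318D.
Digit sum: 4+3+1+8+13 = 29.

29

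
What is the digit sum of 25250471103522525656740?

79

2+5+2+5+0+4+7+1+1+0+3+5+2+2+5+2+5+6+5+6+7+4+0 = 79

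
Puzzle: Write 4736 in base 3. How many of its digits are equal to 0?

2

4736 in base 3 is 20111102.
The digit 0 appears 2 times.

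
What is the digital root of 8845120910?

2

8+8+4+5+1+2+0+9+1+0 = 38
3+8 = 11
1+1 = 2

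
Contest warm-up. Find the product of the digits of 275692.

7560

2×7×5×6×9×2 = 7560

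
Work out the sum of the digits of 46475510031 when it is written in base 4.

21

46475510031 in base 4 is 223102022000010033.
Digit sum: 2+2+3+1+0+2+0+2+2+0+0+0+0+1+0+0+3+3 = 21.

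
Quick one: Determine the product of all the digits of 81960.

0

8×1×9×6×0 = 0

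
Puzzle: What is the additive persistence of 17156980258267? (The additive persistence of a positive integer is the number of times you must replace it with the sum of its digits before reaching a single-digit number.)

3

17156980258267 → 67 → 13 → 4 (3 steps)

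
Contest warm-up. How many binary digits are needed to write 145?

145 in base 2 is 10010001, which has 8 digits.

8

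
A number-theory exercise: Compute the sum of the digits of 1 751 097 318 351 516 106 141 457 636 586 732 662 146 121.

1+7+5+1+0+9+7+3+1+8+3+5+1+5+1+6+1+0+6+1+4+1+4+5+7+6+3+6+5+8+6+7+3+2+6+6+2+1+4+6+1+2+1 = 167

167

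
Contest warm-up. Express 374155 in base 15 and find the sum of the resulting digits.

47

374155 in base 15 is 75CDA.
Digit sum: 7+5+12+13+10 = 47.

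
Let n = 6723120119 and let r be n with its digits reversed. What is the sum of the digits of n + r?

46

Reversal of 6723120119 is 9110213276; 6723120119 + 9110213276 = 15833333395.
Digit sum of 15833333395: 1+5+8+3+3+3+3+3+3+9+5 = 46.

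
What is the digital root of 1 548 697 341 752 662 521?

1+5+4+8+6+9+7+3+4+1+7+5+2+6+6+2+5+2+1 = 84
8+4 = 12
1+2 = 3

3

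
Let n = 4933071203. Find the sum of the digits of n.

4+9+3+3+0+7+1+2+0+3 = 32

32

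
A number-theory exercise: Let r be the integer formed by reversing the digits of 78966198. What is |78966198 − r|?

10200789

Reverse of 78966198 is 89166987.
|78966198 − 89166987| = 10200789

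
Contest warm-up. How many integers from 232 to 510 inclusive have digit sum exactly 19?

9

The integers in [232, 510] that have digit sum exactly 19: 289, 298, 379, 388, 397, 469, 478, 487, 496.
9 qualify.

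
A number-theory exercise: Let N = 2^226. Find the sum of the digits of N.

2^226 = 107839786668602559178668060348078522694548577690162289924414440996864
Sum of its 69 digits: 349.

349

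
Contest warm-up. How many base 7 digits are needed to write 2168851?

2168851 in base 7 is 24302116, which has 8 digits.

8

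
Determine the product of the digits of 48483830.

0

4×8×4×8×3×8×3×0 = 0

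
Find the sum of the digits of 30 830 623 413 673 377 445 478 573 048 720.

3+0+8+3+0+6+2+3+4+1+3+6+7+3+3+7+7+4+4+5+4+7+8+5+7+3+0+4+8+7+2+0 = 134

134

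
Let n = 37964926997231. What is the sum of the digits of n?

77

3+7+9+6+4+9+2+6+9+9+7+2+3+1 = 77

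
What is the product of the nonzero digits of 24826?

768

2×4×8×2×6 = 768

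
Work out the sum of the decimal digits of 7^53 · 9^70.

441

7^53 · 9^70 = 3865198314714704863081543026068029916178330264461180240572953868502844369980281052524503537392114601120642254007
Sum of its 112 digits: 441.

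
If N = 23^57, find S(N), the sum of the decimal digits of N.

305

23^57 = 415419284132315712417280030850401847268465234537470378097327641202361494857303
Sum of its 78 digits: 305.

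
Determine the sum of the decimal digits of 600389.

6+0+0+3+8+9 = 26

26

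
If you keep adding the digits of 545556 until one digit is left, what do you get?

5+4+5+5+5+6 = 30
3+0 = 3

3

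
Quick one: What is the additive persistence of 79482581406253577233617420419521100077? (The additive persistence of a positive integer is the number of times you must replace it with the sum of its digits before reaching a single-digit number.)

79482581406253577233617420419521100077 → 148 → 13 → 4 (3 steps)

3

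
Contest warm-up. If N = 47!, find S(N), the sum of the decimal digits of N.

225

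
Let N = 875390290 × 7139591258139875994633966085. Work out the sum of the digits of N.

875390290 × 7139591258139875994633966085 = 6249928861944530907506666014998314650
Sum of its 37 digits: 175.

175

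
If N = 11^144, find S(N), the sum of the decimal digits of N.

640

11^144 = 913159544478677256624792705263592122009444942015559716843942339189187563690434190835105465650390274235355052140570781540248753424967119145326441935041
Sum of its 150 digits: 640.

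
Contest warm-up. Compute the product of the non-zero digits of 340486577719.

35562240

3×4×4×8×6×5×7×7×7×1×9 = 35562240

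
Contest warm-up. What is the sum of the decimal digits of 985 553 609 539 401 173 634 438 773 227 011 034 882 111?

169

9+8+5+5+5+3+6+0+9+5+3+9+4+0+1+1+7+3+6+3+4+4+3+8+7+7+3+2+2+7+0+1+1+0+3+4+8+8+2+1+1+1 = 169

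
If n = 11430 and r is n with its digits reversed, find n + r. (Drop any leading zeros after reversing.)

14841

Reverse of 11430 is 3411.
11430 + 3411 = 14841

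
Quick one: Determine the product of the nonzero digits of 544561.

5×4×4×5×6×1 = 2400

2400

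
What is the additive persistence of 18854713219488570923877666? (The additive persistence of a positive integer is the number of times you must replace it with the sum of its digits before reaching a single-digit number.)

18854713219488570923877666 → 135 → 9 (2 steps)

2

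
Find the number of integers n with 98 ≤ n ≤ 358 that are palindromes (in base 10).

27

The integers in [98, 358] that are palindromes (in base 10): 99, 101, 111, 121, 131, 141, …, 343, 353.
27 qualify.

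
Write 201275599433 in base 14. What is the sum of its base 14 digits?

90

201275599433 in base 14 is 9A5568DD8D.
Digit sum: 9+10+5+5+6+8+13+13+8+13 = 90.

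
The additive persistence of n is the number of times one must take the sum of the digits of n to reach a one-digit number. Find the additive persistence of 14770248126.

2

14770248126 → 42 → 6 (2 steps)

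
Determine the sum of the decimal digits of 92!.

540

92! = 12438414054641307255475324325873553077577991715875414356840239582938137710983519518443046123837041347353107486982656753664000000000000000000000
Sum of its 143 digits: 540.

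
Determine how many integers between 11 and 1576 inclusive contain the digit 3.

463

The integers in [11, 1576] that contain the digit 3: 13, 23, 30, 31, 32, 33, …, 1563, 1573.
463 qualify.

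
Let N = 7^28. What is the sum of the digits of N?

133

7^28 = 459986536544739960976801
Sum of its 24 digits: 133.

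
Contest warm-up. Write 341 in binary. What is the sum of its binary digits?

341 in base 2 is 101010101.
Digit sum: 1+0+1+0+1+0+1+0+1 = 5.

5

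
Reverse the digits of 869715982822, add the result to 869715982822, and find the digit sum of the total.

Reversal of 869715982822 is 228289517968; 869715982822 + 228289517968 = 1098005500790.
Digit sum of 1098005500790: 1+0+9+8+0+0+5+5+0+0+7+9+0 = 44.

44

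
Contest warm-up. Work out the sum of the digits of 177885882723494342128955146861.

1+7+7+8+8+5+8+8+2+7+2+3+4+9+4+3+4+2+1+2+8+9+5+5+1+4+6+8+6+1 = 148

148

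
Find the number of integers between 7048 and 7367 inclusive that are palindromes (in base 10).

3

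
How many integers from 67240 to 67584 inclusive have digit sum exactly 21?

18

The integers in [67240, 67584] that have digit sum exactly 21: 67242, 67251, 67260, 67305, 67314, 67323, …, 67521, 67530.
18 qualify.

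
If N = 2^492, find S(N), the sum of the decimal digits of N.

2^492 = 12786682062094304179739022253232809188346257992355721833919106906625522642205759980012773798148063113870651109873281527379754908382364816614564560896
Sum of its 149 digits: 667.

667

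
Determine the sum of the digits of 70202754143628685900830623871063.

126

7+0+2+0+2+7+5+4+1+4+3+6+2+8+6+8+5+9+0+0+8+3+0+6+2+3+8+7+1+0+6+3 = 126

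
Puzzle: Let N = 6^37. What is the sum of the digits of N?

135

6^37 = 61886548790943213277031694336
Sum of its 29 digits: 135.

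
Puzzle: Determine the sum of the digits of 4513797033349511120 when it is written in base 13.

104

4513797033349511120 in base 13 is 6A252169AB74943A5.
Digit sum: 6+10+2+5+2+1+6+9+10+11+7+4+9+4+3+10+5 = 104.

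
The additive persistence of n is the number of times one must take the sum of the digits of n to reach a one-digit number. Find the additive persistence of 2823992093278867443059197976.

3

2823992093278867443059197976 → 149 → 14 → 5 (3 steps)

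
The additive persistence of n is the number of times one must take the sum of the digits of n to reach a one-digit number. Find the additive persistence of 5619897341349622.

3

5619897341349622 → 79 → 16 → 7 (3 steps)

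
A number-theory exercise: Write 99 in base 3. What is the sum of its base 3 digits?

3

99 in base 3 is 10200.
Digit sum: 1+0+2+0+0 = 3.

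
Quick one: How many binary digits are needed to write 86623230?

27

86623230 in base 2 is 101001010011100001111111110, which has 27 digits.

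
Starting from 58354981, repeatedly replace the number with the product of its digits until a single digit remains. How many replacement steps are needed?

2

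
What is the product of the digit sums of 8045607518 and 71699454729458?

3520

S(8045607518) = 8+0+4+5+6+0+7+5+1+8 = 44.
S(71699454729458) = 7+1+6+9+9+4+5+4+7+2+9+4+5+8 = 80.
44 · 80 = 3520.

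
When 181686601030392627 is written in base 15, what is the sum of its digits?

181686601030392627 in base 15 is 6354C56920E82BC.
Digit sum: 6+3+5+4+12+5+6+9+2+0+14+8+2+11+12 = 99.

99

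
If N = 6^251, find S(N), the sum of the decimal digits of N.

873

6^251 = 2069969022941816038073786511519715028932216239755167749468980673002093320813771194913520744495250401040981403905975229557107825510057979026845422398359474164304138688220779514648998541924558176256
Sum of its 196 digits: 873.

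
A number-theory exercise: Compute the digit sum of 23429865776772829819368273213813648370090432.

2+3+4+2+9+8+6+5+7+7+6+7+7+2+8+2+9+8+1+9+3+6+8+2+7+3+2+1+3+8+1+3+6+4+8+3+7+0+0+9+0+4+3+2 = 205

205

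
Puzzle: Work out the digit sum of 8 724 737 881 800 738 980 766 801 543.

138

8+7+2+4+7+3+7+8+8+1+8+0+0+7+3+8+9+8+0+7+6+6+8+0+1+5+4+3 = 138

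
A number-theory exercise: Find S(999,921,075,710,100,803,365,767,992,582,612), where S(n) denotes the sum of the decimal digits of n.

9+9+9+9+2+1+0+7+5+7+1+0+1+0+0+8+0+3+3+6+5+7+6+7+9+9+2+5+8+2+6+1+2 = 149

149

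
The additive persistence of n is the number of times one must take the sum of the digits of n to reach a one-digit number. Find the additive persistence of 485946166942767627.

485946166942767627 → 99 → 18 → 9 (3 steps)

3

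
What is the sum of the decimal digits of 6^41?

6^41 = 80204967233062404407033075859456
Sum of its 32 digits: 126.

126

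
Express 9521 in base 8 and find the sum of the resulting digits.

15

9521 in base 8 is 22461.
Digit sum: 2+2+4+6+1 = 15.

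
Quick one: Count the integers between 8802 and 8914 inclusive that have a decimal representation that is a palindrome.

The integers in [8802, 8914] that have a decimal representation that is a palindrome: 8888.
1 qualifies.

1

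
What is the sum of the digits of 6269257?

37

6+2+6+9+2+5+7 = 37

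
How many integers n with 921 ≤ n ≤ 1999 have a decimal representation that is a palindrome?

18

The integers in [921, 1999] that have a decimal representation that is a palindrome: 929, 939, 949, 959, 969, 979, …, 1881, 1991.
18 qualify.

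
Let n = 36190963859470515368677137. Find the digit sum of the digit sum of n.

12

First digit sum: 129.
1+2+9 = 12.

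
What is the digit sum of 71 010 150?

7+1+0+1+0+1+5+0 = 15

15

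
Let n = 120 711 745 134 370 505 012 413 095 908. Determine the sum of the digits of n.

98

1+2+0+7+1+1+7+4+5+1+3+4+3+7+0+5+0+5+0+1+2+4+1+3+0+9+5+9+0+8 = 98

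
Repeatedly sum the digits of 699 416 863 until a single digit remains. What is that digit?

6+9+9+4+1+6+8+6+3 = 52
5+2 = 7
(Equivalently, 699 416 863 mod 9 = 7.)

7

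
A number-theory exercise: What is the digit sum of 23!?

99

23! = 25852016738884976640000
Sum of its 23 digits: 99.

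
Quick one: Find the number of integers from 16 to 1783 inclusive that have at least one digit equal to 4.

The integers in [16, 1783] that have at least one digit equal to 4: 24, 34, 40, 41, 42, 43, …, 1764, 1774.
500 qualify.

500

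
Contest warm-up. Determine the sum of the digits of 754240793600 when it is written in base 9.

40

754240793600 in base 9 is 2602740105472.
Digit sum: 2+6+0+2+7+4+0+1+0+5+4+7+2 = 40.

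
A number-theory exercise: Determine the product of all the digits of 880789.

0

8×8×0×7×8×9 = 0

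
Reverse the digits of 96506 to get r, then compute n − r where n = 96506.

35937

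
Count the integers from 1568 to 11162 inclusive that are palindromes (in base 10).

96

The integers in [1568, 11162] that are palindromes (in base 10): 1661, 1771, 1881, 1991, 2002, 2112, …, 11011, 11111.
96 qualify.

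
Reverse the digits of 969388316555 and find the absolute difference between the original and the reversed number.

Reverse of 969388316555 is 555613883969.
|969388316555 − 555613883969| = 413774432586

413774432586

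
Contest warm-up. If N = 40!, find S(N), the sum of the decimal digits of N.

40! = 815915283247897734345611269596115894272000000000
Sum of its 48 digits: 189.

189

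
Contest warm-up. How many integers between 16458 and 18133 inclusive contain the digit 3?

The integers in [16458, 18133] that contain the digit 3: 16463, 16473, 16483, 16493, 16503, 16513, …, 18132, 18133.
396 qualify.

396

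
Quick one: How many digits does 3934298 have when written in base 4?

3934298 in base 4 is 33000201122, which has 11 digits.

11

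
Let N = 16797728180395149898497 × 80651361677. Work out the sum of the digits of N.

165

16797728180395149898497 × 80651361677 = 1354759650828984335240311385699469
Sum of its 34 digits: 165.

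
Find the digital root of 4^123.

1

The digital root of n equals n mod 9 (or 9 when 9 | n), so we need 4^123 mod 9.
4^123 ≡ 1 (mod 9), so the digital root is 1.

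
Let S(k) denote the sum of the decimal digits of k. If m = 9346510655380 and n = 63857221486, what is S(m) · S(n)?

2860

S(9346510655380) = 9+3+4+6+5+1+0+6+5+5+3+8+0 = 55.
S(63857221486) = 6+3+8+5+7+2+2+1+4+8+6 = 52.
55 · 52 = 2860.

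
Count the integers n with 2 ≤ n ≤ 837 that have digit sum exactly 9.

54

The integers in [2, 837] that have digit sum exactly 9: 9, 18, 27, 36, 45, 54, …, 801, 810.
54 qualify.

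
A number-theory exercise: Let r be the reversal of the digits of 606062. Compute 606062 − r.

345456

Reverse of 606062 is 260606.
606062 − 260606 = 345456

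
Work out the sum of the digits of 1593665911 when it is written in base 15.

61

1593665911 in base 15 is 94D9C491.
Digit sum: 9+4+13+9+12+4+9+1 = 61.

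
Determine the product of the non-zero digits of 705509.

1575

7×5×5×9 = 1575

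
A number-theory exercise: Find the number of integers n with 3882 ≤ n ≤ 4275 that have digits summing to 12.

25

The integers in [3882, 4275] that have digits summing to 12: 3900, 4008, 4017, 4026, 4035, 4044, …, 4251, 4260.
25 qualify.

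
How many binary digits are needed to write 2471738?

2471738 in base 2 is 1001011011011100111010, which has 22 digits.

22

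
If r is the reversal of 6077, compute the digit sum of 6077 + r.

22

Reversal of 6077 is 7706; 6077 + 7706 = 13783.
Digit sum of 13783: 1+3+7+8+3 = 22.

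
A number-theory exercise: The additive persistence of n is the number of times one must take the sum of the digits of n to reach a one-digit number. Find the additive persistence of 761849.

2

761849 → 35 → 8 (2 steps)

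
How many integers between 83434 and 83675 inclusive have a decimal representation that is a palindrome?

3

The integers in [83434, 83675] that have a decimal representation that is a palindrome: 83438, 83538, 83638.
3 qualify.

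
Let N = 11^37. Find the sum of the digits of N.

200

11^37 = 340039485861577398992406882305761986971
Sum of its 39 digits: 200.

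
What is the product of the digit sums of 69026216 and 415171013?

S(69026216) = 6+9+0+2+6+2+1+6 = 32.
S(415171013) = 4+1+5+1+7+1+0+1+3 = 23.
32 · 23 = 736.

736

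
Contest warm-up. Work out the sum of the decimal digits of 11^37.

200

11^37 = 340039485861577398992406882305761986971
Sum of its 39 digits: 200.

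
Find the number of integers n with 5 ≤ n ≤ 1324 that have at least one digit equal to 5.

The integers in [5, 1324] that have at least one digit equal to 5: 5, 15, 25, 35, 45, 50, …, 1305, 1315.
330 qualify.

330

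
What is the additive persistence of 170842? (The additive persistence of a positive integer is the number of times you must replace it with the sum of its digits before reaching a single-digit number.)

2

170842 → 22 → 4 (2 steps)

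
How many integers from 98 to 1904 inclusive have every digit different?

The integers in [98, 1904] that have every digit different: 98, 102, 103, 104, 105, 106, …, 1903, 1904.
1100 qualify.

1100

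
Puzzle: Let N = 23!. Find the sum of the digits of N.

99

23! = 25852016738884976640000
Sum of its 23 digits: 99.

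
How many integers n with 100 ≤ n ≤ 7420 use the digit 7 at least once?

2299

The integers in [100, 7420] that use the digit 7 at least once: 107, 117, 127, 137, 147, 157, …, 7419, 7420.
2299 qualify.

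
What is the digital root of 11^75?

The digital root of n equals n mod 9 (or 9 when 9 | n), so we need 11^75 mod 9.
11^75 ≡ 8 (mod 9), so the digital root is 8.

8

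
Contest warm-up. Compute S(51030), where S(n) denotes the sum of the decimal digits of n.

9

5+1+0+3+0 = 9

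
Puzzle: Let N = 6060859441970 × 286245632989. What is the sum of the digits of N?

6060859441970 × 286245632989 = 1734894547424059963148330
Sum of its 25 digits: 113.

113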